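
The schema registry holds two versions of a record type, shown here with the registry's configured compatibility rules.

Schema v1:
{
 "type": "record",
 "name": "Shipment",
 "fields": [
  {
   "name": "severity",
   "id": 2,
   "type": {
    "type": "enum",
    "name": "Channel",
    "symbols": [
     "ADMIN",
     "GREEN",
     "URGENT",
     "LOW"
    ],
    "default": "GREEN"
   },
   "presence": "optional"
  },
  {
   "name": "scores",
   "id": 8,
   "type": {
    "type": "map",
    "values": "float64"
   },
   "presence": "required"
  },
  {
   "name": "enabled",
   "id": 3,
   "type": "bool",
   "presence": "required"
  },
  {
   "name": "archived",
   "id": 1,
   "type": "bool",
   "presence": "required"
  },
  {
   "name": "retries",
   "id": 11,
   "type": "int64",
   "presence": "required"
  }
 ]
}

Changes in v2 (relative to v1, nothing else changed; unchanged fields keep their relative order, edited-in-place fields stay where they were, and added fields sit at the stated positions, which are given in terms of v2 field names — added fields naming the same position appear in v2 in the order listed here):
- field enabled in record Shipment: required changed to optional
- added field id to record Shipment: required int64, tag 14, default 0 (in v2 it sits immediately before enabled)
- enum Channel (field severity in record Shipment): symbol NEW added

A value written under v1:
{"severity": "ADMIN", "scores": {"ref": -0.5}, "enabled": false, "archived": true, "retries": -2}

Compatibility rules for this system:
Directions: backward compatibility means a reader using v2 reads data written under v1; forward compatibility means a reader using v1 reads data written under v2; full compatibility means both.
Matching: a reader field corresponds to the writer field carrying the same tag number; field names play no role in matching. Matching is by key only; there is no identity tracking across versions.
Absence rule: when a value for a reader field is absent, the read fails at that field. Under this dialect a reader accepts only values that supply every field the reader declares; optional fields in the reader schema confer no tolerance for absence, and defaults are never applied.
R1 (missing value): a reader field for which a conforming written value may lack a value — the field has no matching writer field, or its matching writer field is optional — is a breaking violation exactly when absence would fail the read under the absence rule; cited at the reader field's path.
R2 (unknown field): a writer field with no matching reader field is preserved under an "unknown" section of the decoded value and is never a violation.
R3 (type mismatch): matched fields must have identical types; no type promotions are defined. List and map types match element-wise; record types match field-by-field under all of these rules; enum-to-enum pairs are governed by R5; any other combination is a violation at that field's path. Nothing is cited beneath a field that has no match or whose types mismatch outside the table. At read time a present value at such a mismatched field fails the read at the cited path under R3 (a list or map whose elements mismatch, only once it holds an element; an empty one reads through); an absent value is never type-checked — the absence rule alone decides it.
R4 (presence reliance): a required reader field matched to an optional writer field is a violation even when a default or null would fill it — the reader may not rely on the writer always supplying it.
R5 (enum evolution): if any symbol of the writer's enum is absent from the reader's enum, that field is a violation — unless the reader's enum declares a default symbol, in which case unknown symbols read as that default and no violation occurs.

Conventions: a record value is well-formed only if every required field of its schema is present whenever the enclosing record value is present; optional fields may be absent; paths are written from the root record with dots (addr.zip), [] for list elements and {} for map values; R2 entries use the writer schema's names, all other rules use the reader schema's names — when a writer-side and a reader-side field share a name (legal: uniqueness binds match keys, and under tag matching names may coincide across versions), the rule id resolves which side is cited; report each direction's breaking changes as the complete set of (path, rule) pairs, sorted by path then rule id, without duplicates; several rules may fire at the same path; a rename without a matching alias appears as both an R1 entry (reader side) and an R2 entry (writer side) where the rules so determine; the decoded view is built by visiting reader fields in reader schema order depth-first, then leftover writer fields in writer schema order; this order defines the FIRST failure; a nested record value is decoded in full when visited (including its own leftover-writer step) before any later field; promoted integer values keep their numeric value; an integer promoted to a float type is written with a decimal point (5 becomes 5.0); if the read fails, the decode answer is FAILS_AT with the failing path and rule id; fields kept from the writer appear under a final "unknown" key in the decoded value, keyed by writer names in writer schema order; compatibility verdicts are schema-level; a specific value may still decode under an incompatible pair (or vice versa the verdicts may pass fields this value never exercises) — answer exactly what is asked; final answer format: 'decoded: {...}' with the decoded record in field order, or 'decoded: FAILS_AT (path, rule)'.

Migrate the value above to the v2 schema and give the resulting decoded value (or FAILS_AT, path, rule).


decoded: FAILS_AT (id, R1)

arrows below run writer -> reader for Shipment
decode (reader v2):
  severity := "ADMIN"
  scores := {"ref": -0.5}
  read fails at id under R1 (no fill)
  => FAILS_AT (id, R1)
the other Shipment changes do not affect what is asked:
  field enabled in record Shipment: required changed to optional -> shifts the Shipment verdicts, not this decode
  enum Channel (field severity in record Shipment): symbol NEW added -> inert under this dialect — no rule fires on Shipment and the result does not move


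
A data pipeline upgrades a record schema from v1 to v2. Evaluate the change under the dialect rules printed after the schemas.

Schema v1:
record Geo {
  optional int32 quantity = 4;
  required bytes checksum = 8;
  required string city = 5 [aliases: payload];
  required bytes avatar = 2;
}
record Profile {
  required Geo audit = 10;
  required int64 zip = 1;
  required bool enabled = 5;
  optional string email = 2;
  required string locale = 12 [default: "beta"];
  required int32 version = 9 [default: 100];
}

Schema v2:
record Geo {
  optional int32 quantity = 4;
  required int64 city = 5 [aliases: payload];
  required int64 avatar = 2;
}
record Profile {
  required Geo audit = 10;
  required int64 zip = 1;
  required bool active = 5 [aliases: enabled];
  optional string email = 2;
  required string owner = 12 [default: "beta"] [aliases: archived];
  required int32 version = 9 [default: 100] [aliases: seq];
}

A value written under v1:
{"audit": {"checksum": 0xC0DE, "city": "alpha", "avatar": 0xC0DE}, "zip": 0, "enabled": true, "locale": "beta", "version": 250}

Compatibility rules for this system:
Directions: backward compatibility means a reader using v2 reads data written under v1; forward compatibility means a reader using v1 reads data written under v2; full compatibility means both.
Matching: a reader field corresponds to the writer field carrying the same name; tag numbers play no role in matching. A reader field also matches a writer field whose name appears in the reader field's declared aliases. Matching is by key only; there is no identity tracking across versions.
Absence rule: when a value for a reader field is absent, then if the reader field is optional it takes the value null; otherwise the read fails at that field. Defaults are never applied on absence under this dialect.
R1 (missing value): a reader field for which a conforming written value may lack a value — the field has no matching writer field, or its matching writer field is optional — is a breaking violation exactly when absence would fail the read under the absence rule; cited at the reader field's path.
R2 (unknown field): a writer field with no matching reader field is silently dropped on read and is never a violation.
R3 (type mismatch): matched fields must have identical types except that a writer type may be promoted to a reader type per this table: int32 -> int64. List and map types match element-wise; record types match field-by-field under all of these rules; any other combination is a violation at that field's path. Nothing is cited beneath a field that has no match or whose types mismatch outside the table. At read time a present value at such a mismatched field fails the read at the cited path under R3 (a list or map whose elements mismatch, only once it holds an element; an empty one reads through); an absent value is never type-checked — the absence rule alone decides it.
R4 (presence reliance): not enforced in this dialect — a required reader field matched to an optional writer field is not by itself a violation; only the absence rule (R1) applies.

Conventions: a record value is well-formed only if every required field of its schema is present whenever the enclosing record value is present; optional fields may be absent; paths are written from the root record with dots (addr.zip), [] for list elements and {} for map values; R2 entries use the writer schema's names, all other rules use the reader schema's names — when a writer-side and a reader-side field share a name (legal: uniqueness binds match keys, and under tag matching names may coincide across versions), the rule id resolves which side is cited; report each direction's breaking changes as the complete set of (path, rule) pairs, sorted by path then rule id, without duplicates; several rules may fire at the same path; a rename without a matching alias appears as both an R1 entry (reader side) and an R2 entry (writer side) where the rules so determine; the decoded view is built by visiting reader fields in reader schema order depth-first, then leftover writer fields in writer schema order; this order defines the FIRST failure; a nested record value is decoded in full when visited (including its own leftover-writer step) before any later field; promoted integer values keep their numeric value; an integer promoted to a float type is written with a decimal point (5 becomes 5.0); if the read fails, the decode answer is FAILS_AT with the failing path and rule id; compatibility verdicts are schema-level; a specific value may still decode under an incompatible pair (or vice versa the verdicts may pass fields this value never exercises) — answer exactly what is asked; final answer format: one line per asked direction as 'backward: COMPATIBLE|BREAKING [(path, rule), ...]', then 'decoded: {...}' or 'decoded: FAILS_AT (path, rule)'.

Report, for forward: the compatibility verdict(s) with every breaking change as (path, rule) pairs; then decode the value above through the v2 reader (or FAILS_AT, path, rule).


the writer's type comes first in each Profile pair
checking forward for Profile: reader v1 against writer v2:
  writer required, Geo -> Geo: reader audit maps from writer audit
  writer required, int64 -> int64: reader zip maps from writer zip
  enabled has no writer counterpart
  writer optional, string -> string: reader email maps from writer email
  locale has no writer counterpart
  writer required, int32 -> int32: reader version maps from writer version
  writer active: unknown to reader
  writer owner: unknown to reader
  writer optional, int32 -> int32: reader audit.quantity maps from writer audit.quantity
  audit.checksum has no writer counterpart
  writer required, int64 -> string: reader audit.city maps from writer audit.city
  writer required, int64 -> bytes: reader audit.avatar maps from writer audit.avatar
  breaking: (audit.avatar, R3)
  breaking: (audit.checksum, R1)
  breaking: (audit.city, R3)
  breaking: (enabled, R1)
  breaking: (locale, R1)
  forward on Profile therefore BREAKING (5)
migrating the Profile value to v2:
  audit.quantity := null (absent, optional -> null)
  read fails at audit.city under R3
  => FAILS_AT (audit.city, R3)

forward: BREAKING [(audit.avatar, R3), (audit.checksum, R1), (audit.city, R3), (enabled, R1), (locale, R1)]; decoded: FAILS_AT (audit.city, R3)


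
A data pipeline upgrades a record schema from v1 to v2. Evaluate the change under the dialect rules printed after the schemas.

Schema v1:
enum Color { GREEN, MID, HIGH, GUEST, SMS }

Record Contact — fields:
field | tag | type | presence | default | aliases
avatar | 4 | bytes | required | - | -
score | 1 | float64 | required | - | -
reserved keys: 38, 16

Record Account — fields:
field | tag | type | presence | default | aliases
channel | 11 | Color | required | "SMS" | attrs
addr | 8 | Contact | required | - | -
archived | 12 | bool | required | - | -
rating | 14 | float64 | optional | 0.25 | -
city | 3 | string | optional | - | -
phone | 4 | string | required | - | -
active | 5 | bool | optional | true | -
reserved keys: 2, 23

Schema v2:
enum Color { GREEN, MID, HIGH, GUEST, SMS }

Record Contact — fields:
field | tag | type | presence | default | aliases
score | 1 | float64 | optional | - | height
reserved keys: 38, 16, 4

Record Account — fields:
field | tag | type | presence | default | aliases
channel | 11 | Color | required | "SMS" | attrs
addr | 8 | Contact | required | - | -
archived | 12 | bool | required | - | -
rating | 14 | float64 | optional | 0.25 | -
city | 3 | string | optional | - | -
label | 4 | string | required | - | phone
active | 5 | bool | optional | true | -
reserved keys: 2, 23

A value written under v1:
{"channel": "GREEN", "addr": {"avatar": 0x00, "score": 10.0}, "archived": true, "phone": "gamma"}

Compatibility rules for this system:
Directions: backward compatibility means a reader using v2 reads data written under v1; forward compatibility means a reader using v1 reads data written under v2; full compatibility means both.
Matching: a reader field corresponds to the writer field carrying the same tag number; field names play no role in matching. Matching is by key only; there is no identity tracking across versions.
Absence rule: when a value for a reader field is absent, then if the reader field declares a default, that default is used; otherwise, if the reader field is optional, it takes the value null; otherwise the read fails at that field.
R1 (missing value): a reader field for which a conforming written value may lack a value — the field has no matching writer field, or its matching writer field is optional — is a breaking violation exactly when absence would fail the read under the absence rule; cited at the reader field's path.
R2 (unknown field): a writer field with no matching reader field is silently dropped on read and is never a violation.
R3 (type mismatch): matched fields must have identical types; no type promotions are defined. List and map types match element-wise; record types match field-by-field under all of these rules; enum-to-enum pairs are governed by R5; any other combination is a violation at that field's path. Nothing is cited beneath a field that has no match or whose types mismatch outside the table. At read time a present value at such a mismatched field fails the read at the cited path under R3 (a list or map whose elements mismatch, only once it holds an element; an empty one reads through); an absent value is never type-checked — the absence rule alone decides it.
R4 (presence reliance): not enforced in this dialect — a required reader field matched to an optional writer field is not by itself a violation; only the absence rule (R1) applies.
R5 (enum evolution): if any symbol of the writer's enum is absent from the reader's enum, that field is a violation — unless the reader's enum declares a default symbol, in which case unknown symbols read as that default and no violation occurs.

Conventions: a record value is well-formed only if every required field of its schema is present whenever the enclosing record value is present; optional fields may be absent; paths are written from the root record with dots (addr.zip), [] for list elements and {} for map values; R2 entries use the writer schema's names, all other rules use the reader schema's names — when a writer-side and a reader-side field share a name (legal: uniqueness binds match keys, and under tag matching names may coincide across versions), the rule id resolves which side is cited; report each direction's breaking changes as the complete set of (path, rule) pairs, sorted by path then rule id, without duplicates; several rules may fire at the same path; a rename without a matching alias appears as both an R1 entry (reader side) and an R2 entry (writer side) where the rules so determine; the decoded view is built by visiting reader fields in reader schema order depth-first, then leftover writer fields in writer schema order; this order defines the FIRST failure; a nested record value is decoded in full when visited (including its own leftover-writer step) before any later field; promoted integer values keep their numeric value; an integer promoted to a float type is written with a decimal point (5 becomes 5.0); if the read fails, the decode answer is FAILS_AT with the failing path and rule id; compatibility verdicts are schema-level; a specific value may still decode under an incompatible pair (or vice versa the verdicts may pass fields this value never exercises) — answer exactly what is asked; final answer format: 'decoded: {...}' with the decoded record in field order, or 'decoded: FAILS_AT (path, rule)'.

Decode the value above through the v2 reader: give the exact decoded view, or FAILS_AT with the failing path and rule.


each type pair in Account: writer, then reader
decode (reader v2):
  channel := "GREEN"
  addr.score := 10.0
  writer addr.avatar: unknown -> dropped
  archived := true
  rating := 0.25 (absent -> default)
  city := null (absent, optional -> null)
  label := "gamma" (from writer phone)
  active := true (absent -> default)
  => decoded: {"channel": "GREEN", "addr": {"score": 10.0}, "archived": true, "rating": 0.25, "city": null, "label": "gamma", "active": true}
the rest of the Account diff is inert for this question:
  field score in record Contact: required changed to optional -> a verdict-level change on Account — the shown value reads the same

decoded: {"channel": "GREEN", "addr": {"score": 10.0}, "archived": true, "rating": 0.25, "city": null, "label": "gamma", "active": true}


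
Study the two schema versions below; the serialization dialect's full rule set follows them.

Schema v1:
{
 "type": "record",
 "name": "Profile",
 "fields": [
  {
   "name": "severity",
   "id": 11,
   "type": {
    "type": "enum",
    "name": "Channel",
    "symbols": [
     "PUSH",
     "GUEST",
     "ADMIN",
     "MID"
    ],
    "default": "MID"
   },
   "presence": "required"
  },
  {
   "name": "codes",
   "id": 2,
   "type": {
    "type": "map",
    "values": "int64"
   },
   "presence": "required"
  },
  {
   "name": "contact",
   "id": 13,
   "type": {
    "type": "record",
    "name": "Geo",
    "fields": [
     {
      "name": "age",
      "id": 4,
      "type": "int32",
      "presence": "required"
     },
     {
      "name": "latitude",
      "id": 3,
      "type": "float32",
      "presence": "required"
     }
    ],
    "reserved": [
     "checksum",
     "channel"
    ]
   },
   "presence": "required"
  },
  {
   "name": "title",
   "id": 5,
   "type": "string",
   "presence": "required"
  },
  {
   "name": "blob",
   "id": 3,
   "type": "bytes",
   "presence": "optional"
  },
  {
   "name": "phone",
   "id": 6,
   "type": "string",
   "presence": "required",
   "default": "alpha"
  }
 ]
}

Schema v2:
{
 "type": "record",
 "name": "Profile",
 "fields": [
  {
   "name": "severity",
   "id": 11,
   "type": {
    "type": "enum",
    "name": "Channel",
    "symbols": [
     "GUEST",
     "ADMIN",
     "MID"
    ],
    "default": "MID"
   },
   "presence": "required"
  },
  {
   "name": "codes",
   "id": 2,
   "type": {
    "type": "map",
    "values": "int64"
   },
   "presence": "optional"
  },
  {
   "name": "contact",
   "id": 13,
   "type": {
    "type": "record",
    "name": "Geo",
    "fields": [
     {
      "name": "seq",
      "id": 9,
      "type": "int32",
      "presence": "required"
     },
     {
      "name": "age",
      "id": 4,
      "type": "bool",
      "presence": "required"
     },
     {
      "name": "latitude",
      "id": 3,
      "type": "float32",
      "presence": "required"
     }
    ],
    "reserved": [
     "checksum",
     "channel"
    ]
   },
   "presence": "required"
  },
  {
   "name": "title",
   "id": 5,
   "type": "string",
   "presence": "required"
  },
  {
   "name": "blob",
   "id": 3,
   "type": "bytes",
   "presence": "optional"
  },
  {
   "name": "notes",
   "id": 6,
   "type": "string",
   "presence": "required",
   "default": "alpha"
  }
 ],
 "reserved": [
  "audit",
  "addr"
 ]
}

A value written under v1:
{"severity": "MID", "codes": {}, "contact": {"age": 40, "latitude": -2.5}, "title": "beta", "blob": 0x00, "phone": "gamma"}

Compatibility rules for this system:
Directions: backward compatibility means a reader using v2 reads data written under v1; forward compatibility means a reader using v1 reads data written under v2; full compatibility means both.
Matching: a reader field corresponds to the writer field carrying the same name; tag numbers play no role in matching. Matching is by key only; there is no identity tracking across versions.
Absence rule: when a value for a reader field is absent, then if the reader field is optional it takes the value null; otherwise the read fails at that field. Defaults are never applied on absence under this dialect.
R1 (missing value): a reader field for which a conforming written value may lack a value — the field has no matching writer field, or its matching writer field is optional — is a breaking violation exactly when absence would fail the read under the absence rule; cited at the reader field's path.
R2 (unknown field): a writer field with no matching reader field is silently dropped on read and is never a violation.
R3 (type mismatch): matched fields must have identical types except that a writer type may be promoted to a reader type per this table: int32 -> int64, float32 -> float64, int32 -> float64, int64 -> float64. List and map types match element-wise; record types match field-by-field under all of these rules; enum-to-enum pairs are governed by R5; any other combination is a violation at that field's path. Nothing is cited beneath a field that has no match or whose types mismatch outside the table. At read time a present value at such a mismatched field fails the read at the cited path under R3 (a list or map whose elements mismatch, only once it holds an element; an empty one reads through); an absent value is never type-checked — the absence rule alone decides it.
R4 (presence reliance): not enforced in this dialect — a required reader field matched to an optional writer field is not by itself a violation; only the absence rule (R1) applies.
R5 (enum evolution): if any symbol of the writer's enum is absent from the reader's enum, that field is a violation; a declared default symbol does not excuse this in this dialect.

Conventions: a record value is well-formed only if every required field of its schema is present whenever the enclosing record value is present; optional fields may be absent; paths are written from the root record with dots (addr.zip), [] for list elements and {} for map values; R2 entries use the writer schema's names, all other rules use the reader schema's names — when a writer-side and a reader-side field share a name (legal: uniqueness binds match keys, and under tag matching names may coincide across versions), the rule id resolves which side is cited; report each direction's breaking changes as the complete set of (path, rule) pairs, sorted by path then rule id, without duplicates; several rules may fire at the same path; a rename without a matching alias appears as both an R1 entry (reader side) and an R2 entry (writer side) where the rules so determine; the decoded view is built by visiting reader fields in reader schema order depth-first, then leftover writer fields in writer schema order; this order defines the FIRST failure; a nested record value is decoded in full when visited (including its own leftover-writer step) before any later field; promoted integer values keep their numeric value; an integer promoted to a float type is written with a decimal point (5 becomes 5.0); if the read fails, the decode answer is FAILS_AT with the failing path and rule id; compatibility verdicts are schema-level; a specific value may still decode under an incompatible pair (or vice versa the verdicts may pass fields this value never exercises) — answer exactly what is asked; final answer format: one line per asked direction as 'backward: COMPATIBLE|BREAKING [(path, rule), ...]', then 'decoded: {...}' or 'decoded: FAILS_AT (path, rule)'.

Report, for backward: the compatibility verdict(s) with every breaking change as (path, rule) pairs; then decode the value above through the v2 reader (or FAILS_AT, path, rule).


in Profile below, arrows point writer -> reader
backward for Profile (reader v2, writer v1):
  severity: Channel -> Channel, writer required; from severity
  codes: map<string, int64> -> map<string, int64>, writer required; from codes
  contact: Geo -> Geo, writer required; from contact
  title: string -> string, writer required; from title
  blob: bytes -> bytes, writer optional; from blob
  notes: no writer match
  writer phone: unknown to reader
  contact.seq: no writer match
  contact.age: int32 -> bool, writer required; from contact.age
  contact.latitude: float32 -> float32, writer required; from contact.latitude
  violation R3 at contact.age
  violation R1 at contact.seq
  violation R1 at notes
  violation R5 at severity
  => backward: BREAKING (4)
decode (reader v2):
  severity := "MID"
  codes := {}
  read fails at contact.seq under R1 (no fill)
  => FAILS_AT (contact.seq, R1)
diffs on Profile not affecting the asked answer:
  field codes in record Profile: required changed to optional -> fires only in the forward direction of Profile, which is not asked here

backward: BREAKING [(contact.age, R3), (contact.seq, R1), (notes, R1), (severity, R5)]; decoded: FAILS_AT (contact.seq, R1)


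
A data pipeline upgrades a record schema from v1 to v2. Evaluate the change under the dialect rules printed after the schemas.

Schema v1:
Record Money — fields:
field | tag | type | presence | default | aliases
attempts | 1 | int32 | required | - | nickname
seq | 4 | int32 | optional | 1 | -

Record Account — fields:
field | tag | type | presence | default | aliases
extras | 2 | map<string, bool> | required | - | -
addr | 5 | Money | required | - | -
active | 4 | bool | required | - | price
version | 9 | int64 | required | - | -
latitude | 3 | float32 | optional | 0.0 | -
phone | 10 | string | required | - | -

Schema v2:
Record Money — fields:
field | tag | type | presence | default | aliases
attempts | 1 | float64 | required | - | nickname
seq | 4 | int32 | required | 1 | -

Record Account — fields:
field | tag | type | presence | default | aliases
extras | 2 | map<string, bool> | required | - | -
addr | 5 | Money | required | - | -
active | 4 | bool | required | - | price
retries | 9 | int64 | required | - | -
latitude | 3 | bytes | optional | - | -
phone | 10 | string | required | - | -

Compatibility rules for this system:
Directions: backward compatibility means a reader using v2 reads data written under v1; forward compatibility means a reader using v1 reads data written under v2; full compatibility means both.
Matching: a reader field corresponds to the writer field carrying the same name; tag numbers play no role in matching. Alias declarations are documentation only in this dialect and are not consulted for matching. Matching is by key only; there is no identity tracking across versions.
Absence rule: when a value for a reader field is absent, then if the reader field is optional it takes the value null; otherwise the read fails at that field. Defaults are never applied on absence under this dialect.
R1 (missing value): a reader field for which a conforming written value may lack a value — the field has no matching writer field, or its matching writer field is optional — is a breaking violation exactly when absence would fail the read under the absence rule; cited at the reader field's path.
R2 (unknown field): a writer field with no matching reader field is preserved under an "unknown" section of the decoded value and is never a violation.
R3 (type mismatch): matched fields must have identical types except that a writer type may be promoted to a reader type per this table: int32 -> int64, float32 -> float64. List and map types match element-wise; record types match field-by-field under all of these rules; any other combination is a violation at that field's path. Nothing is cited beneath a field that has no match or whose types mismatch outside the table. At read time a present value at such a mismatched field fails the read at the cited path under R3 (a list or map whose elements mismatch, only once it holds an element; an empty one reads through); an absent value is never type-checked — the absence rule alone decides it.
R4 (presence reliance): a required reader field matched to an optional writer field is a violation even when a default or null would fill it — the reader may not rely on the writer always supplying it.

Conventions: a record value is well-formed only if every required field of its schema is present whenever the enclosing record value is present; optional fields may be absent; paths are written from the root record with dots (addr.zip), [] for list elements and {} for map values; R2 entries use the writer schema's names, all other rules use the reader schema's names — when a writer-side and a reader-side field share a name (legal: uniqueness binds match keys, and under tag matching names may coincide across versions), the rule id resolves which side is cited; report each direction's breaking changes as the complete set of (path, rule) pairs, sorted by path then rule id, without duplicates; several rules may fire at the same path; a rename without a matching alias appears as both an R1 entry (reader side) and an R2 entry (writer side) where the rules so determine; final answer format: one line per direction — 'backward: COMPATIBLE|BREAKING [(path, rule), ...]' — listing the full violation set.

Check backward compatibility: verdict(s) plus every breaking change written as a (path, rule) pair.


backward: BREAKING [(addr.attempts, R3), (addr.seq, R1), (addr.seq, R4), (latitude, R3), (retries, R1)]

arrows below run writer -> reader for Account
checking backward for Account: reader v2 against writer v1:
  extras: map<string, bool> -> map<string, bool>, writer required; from extras
  addr: Money -> Money, writer required; from addr
  active: bool -> bool, writer required; from active
  retries: no writer-side match
  latitude: float32 -> bytes, writer optional; from latitude
  phone: string -> string, writer required; from phone
  writer field version has no reader counterpart
  addr.attempts: int32 -> float64, writer required; from addr.attempts
  addr.seq: int32 -> int32, writer optional; from addr.seq
  rule R3 violated at addr.attempts
  rule R1 violated at addr.seq
  rule R4 violated at addr.seq
  rule R3 violated at latitude
  rule R1 violated at retries
  => backward: BREAKING (5)


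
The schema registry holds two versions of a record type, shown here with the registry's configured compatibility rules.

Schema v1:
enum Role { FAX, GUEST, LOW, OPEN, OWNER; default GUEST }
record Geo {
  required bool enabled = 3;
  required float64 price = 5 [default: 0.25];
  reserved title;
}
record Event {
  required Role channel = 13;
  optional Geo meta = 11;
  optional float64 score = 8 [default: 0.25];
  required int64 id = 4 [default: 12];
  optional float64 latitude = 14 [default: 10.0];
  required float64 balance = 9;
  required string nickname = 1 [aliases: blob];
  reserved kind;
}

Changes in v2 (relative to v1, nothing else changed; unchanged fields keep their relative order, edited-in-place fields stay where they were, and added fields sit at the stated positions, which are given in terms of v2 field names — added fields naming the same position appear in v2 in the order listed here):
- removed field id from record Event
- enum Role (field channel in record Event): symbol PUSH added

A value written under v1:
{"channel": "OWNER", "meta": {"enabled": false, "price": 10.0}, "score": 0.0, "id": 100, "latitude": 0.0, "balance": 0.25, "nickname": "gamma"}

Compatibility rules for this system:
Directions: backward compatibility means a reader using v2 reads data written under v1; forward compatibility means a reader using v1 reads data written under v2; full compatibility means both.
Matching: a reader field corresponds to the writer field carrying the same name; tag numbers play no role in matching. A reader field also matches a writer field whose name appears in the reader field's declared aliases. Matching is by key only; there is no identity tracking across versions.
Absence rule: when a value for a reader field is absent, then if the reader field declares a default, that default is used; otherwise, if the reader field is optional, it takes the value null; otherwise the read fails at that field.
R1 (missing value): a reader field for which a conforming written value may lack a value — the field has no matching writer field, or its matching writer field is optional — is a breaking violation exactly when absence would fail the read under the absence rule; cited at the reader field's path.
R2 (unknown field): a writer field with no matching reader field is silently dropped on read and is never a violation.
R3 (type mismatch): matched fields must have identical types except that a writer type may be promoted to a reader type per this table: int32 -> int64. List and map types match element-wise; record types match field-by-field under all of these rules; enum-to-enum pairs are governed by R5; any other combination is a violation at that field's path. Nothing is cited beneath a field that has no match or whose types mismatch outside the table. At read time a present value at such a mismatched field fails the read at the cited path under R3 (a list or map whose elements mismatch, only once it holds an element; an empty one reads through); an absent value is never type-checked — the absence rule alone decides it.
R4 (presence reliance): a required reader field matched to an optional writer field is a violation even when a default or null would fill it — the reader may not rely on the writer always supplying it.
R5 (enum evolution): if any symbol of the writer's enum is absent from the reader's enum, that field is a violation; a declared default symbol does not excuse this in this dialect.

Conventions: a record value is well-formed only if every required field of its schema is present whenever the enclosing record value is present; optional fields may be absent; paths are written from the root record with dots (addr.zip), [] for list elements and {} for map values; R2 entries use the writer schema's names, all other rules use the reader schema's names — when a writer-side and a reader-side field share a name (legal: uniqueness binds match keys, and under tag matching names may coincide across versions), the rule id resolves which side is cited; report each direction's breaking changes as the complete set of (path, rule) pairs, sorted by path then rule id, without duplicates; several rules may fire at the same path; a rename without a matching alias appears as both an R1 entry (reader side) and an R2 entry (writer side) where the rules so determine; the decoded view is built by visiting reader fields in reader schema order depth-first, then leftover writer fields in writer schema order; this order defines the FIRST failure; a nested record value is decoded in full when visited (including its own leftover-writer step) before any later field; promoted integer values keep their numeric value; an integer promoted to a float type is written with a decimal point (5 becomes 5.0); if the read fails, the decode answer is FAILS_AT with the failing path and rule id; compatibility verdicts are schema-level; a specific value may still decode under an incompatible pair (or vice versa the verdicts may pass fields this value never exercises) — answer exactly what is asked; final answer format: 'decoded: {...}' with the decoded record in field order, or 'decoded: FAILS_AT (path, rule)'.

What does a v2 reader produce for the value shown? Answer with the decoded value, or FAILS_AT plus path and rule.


the writer's type comes first in each Event pair
decode walk for Event under reader schema v2:
  channel := "OWNER"
  meta.enabled := false
  meta.price := 10.0
  score := 0.0
  latitude := 0.0
  balance := 0.25
  nickname := "gamma"
  writer id: unknown -> dropped
  => decoded: {"channel": "OWNER", "meta": {"enabled": false, "price": 10.0}, "score": 0.0, "latitude": 0.0, "balance": 0.25, "nickname": "gamma"}
remaining Event differences; none change what is asked:
  enum Role (field channel in record Event): symbol PUSH added -> a verdict-level change on Event — the shown value reads the same

decoded: {"channel": "OWNER", "meta": {"enabled": false, "price": 10.0}, "score": 0.0, "latitude": 0.0, "balance": 0.25, "nickname": "gamma"}


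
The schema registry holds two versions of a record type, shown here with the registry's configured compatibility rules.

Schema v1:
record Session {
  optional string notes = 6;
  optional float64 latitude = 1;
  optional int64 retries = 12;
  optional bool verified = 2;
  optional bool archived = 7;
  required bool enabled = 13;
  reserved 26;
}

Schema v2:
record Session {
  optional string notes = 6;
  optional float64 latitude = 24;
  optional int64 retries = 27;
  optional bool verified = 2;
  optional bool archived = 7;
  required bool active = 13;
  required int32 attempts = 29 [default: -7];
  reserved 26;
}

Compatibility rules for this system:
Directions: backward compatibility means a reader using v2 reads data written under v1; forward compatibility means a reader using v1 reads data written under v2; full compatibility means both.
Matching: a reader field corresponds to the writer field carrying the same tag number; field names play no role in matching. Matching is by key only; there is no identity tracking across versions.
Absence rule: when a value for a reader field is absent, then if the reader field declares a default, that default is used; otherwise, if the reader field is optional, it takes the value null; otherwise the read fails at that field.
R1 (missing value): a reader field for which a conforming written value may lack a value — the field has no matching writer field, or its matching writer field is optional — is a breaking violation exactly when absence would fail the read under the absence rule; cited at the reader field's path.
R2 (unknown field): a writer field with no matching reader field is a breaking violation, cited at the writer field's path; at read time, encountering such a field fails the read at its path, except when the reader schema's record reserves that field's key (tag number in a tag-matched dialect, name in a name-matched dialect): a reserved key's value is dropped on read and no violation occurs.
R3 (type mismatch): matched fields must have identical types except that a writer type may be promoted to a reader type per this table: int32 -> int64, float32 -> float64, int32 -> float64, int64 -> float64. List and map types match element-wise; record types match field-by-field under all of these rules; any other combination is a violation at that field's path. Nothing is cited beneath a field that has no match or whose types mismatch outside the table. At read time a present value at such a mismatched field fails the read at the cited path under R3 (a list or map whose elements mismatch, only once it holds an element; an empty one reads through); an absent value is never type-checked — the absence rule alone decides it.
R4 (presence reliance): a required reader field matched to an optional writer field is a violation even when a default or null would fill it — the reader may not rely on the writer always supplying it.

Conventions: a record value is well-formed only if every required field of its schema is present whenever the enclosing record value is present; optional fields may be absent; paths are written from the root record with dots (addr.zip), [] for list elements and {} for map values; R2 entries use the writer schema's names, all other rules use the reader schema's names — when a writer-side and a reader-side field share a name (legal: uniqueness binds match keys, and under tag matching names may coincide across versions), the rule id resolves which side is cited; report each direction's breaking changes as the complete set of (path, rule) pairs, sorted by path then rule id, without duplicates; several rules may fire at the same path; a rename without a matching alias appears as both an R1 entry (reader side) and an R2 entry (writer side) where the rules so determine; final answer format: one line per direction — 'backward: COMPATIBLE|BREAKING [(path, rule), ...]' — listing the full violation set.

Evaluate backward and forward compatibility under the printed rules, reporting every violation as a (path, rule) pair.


backward: BREAKING [(latitude, R2), (retries, R2)]; forward: BREAKING [(attempts, R2), (latitude, R2), (retries, R2)]

the writer's type comes first in each Session pair
backward analysis of Session with v2 as reader and v1 as writer:
  writer optional, string -> string: reader notes maps from writer notes
  no writer field matches reader latitude
  no writer field matches reader retries
  writer optional, bool -> bool: reader verified maps from writer verified
  writer optional, bool -> bool: reader archived maps from writer archived
  writer required, bool -> bool: reader active maps from writer enabled
  no writer field matches reader attempts
  leftover writer field: latitude
  leftover writer field: retries
  R2 fires at latitude
  R2 fires at retries
  backward on Session therefore BREAKING (2)
forward analysis of Session with v1 as reader and v2 as writer:
  writer optional, string -> string: reader notes maps from writer notes
  no writer field matches reader latitude
  no writer field matches reader retries
  writer optional, bool -> bool: reader verified maps from writer verified
  writer optional, bool -> bool: reader archived maps from writer archived
  writer required, bool -> bool: reader enabled maps from writer active
  leftover writer field: latitude
  leftover writer field: retries
  leftover writer field: attempts
  R2 fires at attempts
  R2 fires at latitude
  R2 fires at retries
  forward on Session therefore BREAKING (3)
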